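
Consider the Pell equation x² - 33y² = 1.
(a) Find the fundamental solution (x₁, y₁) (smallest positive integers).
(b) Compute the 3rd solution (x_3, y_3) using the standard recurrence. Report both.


Step 1: Find the fundamental solution (x₁, y₁) of x² - 33y² = 1.
  Expand √33 as a continued fraction. a₀ = ⌊√33⌋ = 5; iterate m_{k+1} = d_k·a_k − m_k, d_{k+1} = (33 − m_{k+1}²)/d_k, a_{k+1} = ⌊(a₀ + m_{k+1})/d_{k+1}⌋ (starting m₀ = 0, d₀ = 1), with convergents p_k = a_k·p_{k-1} + p_{k-2}, q_k = a_k·q_{k-1} + q_{k-2} (p₋₁ = 1, q₋₁ = 0):
  k = 0: a₀ = 5; p₀/q₀ = 5/1; p₀² − 33·q₀² = 25 − 33 = -8.
  k = 1: m = 5, d = 8, a = ⌊(5 + 5)/8⌋ = 1; p/q = (1·5 + 1)/(1·1 + 0) = 6/1; p² − 33·q² = 36 − 33 = 3.
  k = 2: m = 3, d = 3, a = ⌊(5 + 3)/3⌋ = 2; p/q = (2·6 + 5)/(2·1 + 1) = 17/3; p² − 33·q² = 289 − 297 = -8.
  k = 3: m = 3, d = 8, a = ⌊(5 + 3)/8⌋ = 1; p/q = (1·17 + 6)/(1·3 + 1) = 23/4; p² − 33·q² = 529 − 528 = 1.
  The first convergent with p² − 33·q² = 1 gives the fundamental solution (x₁, y₁) = (23, 4).
Step 2: Apply the recurrence (x_{n+1}, y_{n+1}) = (x₁x_n + 33y₁y_n, x₁y_n + y₁x_n) repeatedly.
  From (x_1, y_1) = (23, 4): x_2 = 23·23 + 33·4·4 = 1057; y_2 = 23·4 + 4·23 = 184.
  From (x_2, y_2) = (1057, 184): x_3 = 23·1057 + 33·4·184 = 48599; y_3 = 23·184 + 4·1057 = 8460.
Step 3: Verify x_3² - 33·y_3² = 2361862801 - 2361862800 = 1 (should be 1). ✓

(x_1, y_1) = (23, 4); (x_3, y_3) = (48599, 8460).


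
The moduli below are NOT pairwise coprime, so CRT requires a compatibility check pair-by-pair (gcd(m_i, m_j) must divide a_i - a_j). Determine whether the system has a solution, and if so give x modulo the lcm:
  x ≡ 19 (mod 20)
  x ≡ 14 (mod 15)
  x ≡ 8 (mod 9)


Moduli 20, 15, 9 are not pairwise coprime, so CRT works modulo lcm(m_i) when all pairwise compatibility conditions hold.
Pairwise compatibility: gcd(m_i, m_j) must divide a_i - a_j for every pair.
Merge one congruence at a time:
  Start: x ≡ 19 (mod 20).
  Combine with x ≡ 14 (mod 15): gcd(20, 15) = 5; 14 - 19 = -5, which IS divisible by 5, so compatible.
    Write x = 19 + 20·t and substitute into x ≡ 14 (mod 15): 20·t ≡ 14 − 19 = -5 (mod 15).
    Divide the congruence (and modulus) by g = 5: 4·t ≡ -1 (mod 3).
    Reduce coefficients mod 3: 1·t ≡ 2 (mod 3).
    So t ≡ 2 (mod 3).
    Then x = 19 + 20·2 = 59, valid modulo lcm(20, 15) = 60: x ≡ 59 (mod 60).
  Combine with x ≡ 8 (mod 9): gcd(60, 9) = 3; 8 - 59 = -51, which IS divisible by 3, so compatible.
    Write x = 59 + 60·t and substitute into x ≡ 8 (mod 9): 60·t ≡ 8 − 59 = -51 (mod 9).
    Divide the congruence (and modulus) by g = 3: 20·t ≡ -17 (mod 3).
    Reduce coefficients mod 3: 2·t ≡ 1 (mod 3).
    The inverse of 2 mod 3 is 2 (since 2·2 = 4 = 1·3 + 1), so t ≡ 2·1 = 2 ≡ 2 (mod 3).
    Then x = 59 + 60·2 = 179, valid modulo lcm(60, 9) = 180: x ≡ 179 (mod 180).
Verify: 179 mod 20 = 19, 179 mod 15 = 14, 179 mod 9 = 8.

x ≡ 179 (mod 180).


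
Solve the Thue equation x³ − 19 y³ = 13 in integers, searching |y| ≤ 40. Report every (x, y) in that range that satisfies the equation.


The equation is x³ - 19y³ = 13. For fixed y, x³ = 19·y³ + 13, so a solution requires the RHS to be a perfect cube.
Strategy: iterate y from -40 to 40, compute RHS = 19·y³ + 13, and check whether it is a (positive or negative) perfect cube.
Check small values of y:
  y = 0: RHS = 13 is not a perfect cube.
  y = 1: RHS = 32 is not a perfect cube.
  y = -1: RHS = -6 is not a perfect cube.
  y = 2: RHS = 165 is not a perfect cube.
  y = -2: RHS = -139 is not a perfect cube.
  y = 3: RHS = 526 is not a perfect cube.
  y = -3: RHS = -500 is not a perfect cube.
Continuing the search up to |y| = 40 finds no solutions either.
No (x, y) in the scanned range satisfies the equation.

No integer solutions with |y| ≤ 40.


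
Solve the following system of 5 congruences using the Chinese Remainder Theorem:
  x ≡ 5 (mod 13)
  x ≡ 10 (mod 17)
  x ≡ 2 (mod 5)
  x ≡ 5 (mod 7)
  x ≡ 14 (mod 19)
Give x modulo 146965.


Product of moduli M = 13 · 17 · 5 · 7 · 19 = 146965.
Merge one congruence at a time:
  Start: x ≡ 5 (mod 13).
  Combine with x ≡ 10 (mod 17); new modulus lcm = 221.
    Write x = 5 + 13·t and substitute into x ≡ 10 (mod 17): 13·t ≡ 10 − 5 = 5 (mod 17).
    The inverse of 13 mod 17 is 4 (since 13·4 = 52 = 3·17 + 1), so t ≡ 4·5 = 20 ≡ 3 (mod 17).
    Then x = 5 + 13·3 = 44, valid modulo lcm(13, 17) = 221: x ≡ 44 (mod 221).
  Combine with x ≡ 2 (mod 5); new modulus lcm = 1105.
    Write x = 44 + 221·t and substitute into x ≡ 2 (mod 5): 221·t ≡ 2 − 44 = -42 (mod 5).
    Reduce coefficients mod 5: 1·t ≡ 3 (mod 5).
    So t ≡ 3 (mod 5).
    Then x = 44 + 221·3 = 707, valid modulo lcm(221, 5) = 1105: x ≡ 707 (mod 1105).
  Combine with x ≡ 5 (mod 7); new modulus lcm = 7735.
    Write x = 707 + 1105·t and substitute into x ≡ 5 (mod 7): 1105·t ≡ 5 − 707 = -702 (mod 7).
    Reduce coefficients mod 7: 6·t ≡ 5 (mod 7).
    The inverse of 6 mod 7 is 6 (since 6·6 = 36 = 5·7 + 1), so t ≡ 6·5 = 30 ≡ 2 (mod 7).
    Then x = 707 + 1105·2 = 2917, valid modulo lcm(1105, 7) = 7735: x ≡ 2917 (mod 7735).
  Combine with x ≡ 14 (mod 19); new modulus lcm = 146965.
    Write x = 2917 + 7735·t and substitute into x ≡ 14 (mod 19): 7735·t ≡ 14 − 2917 = -2903 (mod 19).
    Reduce coefficients mod 19: 2·t ≡ 4 (mod 19).
    The inverse of 2 mod 19 is 10 (since 2·10 = 20 = 1·19 + 1), so t ≡ 10·4 = 40 ≡ 2 (mod 19).
    Then x = 2917 + 7735·2 = 18387, valid modulo lcm(7735, 19) = 146965: x ≡ 18387 (mod 146965).
Verify against each original: 18387 mod 13 = 5, 18387 mod 17 = 10, 18387 mod 5 = 2, 18387 mod 7 = 5, 18387 mod 19 = 14.

x ≡ 18387 (mod 146965).


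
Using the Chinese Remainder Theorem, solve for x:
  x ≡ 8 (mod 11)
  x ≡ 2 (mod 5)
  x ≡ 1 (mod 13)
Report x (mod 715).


Moduli 11, 5, 13 are pairwise coprime; by CRT there is a unique solution modulo M = 11 · 5 · 13 = 715.
Solve pairwise, accumulating the modulus:
  Start with x ≡ 8 (mod 11).
  Combine with x ≡ 2 (mod 5): since gcd(11, 5) = 1, we get a unique residue mod 55.
    Write x = 8 + 11·t and substitute into x ≡ 2 (mod 5): 11·t ≡ 2 − 8 = -6 (mod 5).
    Reduce coefficients mod 5: 1·t ≡ 4 (mod 5).
    So t ≡ 4 (mod 5).
    Then x = 8 + 11·4 = 52, valid modulo lcm(11, 5) = 55: x ≡ 52 (mod 55).
  Combine with x ≡ 1 (mod 13): since gcd(55, 13) = 1, we get a unique residue mod 715.
    Write x = 52 + 55·t and substitute into x ≡ 1 (mod 13): 55·t ≡ 1 − 52 = -51 (mod 13).
    Reduce coefficients mod 13: 3·t ≡ 1 (mod 13).
    The inverse of 3 mod 13 is 9 (since 3·9 = 27 = 2·13 + 1), so t ≡ 9·1 = 9 ≡ 9 (mod 13).
    Then x = 52 + 55·9 = 547, valid modulo lcm(55, 13) = 715: x ≡ 547 (mod 715).
Verify: 547 mod 11 = 8 ✓, 547 mod 5 = 2 ✓, 547 mod 13 = 1 ✓.

x ≡ 547 (mod 715).


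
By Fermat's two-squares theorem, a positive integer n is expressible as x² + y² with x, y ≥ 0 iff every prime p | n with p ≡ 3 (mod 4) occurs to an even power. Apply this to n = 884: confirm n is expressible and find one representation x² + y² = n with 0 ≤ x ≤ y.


Step 1: Factor n = 884 = 2^2 · 13 · 17.
Step 2: Check the mod-4 condition on each prime factor: 2 = 2 (special); 13 ≡ 1 (mod 4), exponent 1; 17 ≡ 1 (mod 4), exponent 1.
All primes ≡ 3 (mod 4) appear to even exponent (or don't appear), so by the two-squares theorem n IS expressible as a sum of two squares.
Step 3: Build a representation. Group n = k² · m with k = 2 and m = 13 · 17 = 221 (a product of primes ≡ 1 (mod 4)); a representation of m scales to one of n via (k·x)² + (k·y)² = k²(x² + y²). Each prime p ≡ 1 (mod 4) is itself a sum of two squares; find a² by testing p − a² for a perfect square:
  13: 13 − 1² = 12, 13 − 2² = 9 = 3² ⇒ 13 = 2² + 3².
  17: 17 − 1² = 16 = 4² ⇒ 17 = 1² + 4².
  Combine using the Brahmagupta–Fibonacci identity (a² + b²)(c² + d²) = (ac − bd)² + (ad + bc)² = (ac + bd)² + (ad − bc)²:
  13 · 17 = 221: from (2² + 3²)(1² + 4²), take (2·1 − 3·4, 2·4 + 3·1) = (2 − 12, 8 + 3) = (-10, 11); dropping signs (only squares matter) gives (10, 11); check 10² + 11² = 100 + 121 = 221 ✓.
  Scale by k = 2: (2·10, 2·11) = (20, 22).
Step 4: Order so x ≤ y and verify: 20² + 22² = 400 + 484 = 884 = n. ✓

n = 884 = 20² + 22² (one valid representation with x ≤ y).


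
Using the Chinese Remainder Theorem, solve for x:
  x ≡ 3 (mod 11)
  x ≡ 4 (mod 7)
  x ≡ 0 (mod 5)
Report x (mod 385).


Moduli 11, 7, 5 are pairwise coprime; by CRT there is a unique solution modulo M = 11 · 7 · 5 = 385.
Solve pairwise, accumulating the modulus:
  Start with x ≡ 3 (mod 11).
  Combine with x ≡ 4 (mod 7): since gcd(11, 7) = 1, we get a unique residue mod 77.
    Write x = 3 + 11·t and substitute into x ≡ 4 (mod 7): 11·t ≡ 4 − 3 = 1 (mod 7).
    Reduce coefficients mod 7: 4·t ≡ 1 (mod 7).
    The inverse of 4 mod 7 is 2 (since 4·2 = 8 = 1·7 + 1), so t ≡ 2·1 = 2 ≡ 2 (mod 7).
    Then x = 3 + 11·2 = 25, valid modulo lcm(11, 7) = 77: x ≡ 25 (mod 77).
  Combine with x ≡ 0 (mod 5): since gcd(77, 5) = 1, we get a unique residue mod 385.
    Write x = 25 + 77·t and substitute into x ≡ 0 (mod 5): 77·t ≡ 0 − 25 = -25 (mod 5).
    Reduce coefficients mod 5: 2·t ≡ 0 (mod 5).
    The inverse of 2 mod 5 is 3 (since 2·3 = 6 = 1·5 + 1), so t ≡ 3·0 = 0 ≡ 0 (mod 5).
    Then x = 25 + 77·0 = 25, valid modulo lcm(77, 5) = 385: x ≡ 25 (mod 385).
Verify: 25 mod 11 = 3 ✓, 25 mod 7 = 4 ✓, 25 mod 5 = 0 ✓.

x ≡ 25 (mod 385).


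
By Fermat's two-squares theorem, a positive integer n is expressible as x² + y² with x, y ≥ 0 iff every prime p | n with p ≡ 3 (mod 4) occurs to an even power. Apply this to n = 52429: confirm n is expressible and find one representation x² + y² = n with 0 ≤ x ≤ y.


Step 1: Factor n = 52429 = 13 · 37 · 109.
Step 2: Check the mod-4 condition on each prime factor: 13 ≡ 1 (mod 4), exponent 1; 37 ≡ 1 (mod 4), exponent 1; 109 ≡ 1 (mod 4), exponent 1.
All primes ≡ 3 (mod 4) appear to even exponent (or don't appear), so by the two-squares theorem n IS expressible as a sum of two squares.
Step 3: Build a representation. Here n = 13 · 37 · 109 is a product of primes ≡ 1 (mod 4). Each prime p ≡ 1 (mod 4) is itself a sum of two squares; find a² by testing p − a² for a perfect square:
  13: 13 − 1² = 12, 13 − 2² = 9 = 3² ⇒ 13 = 2² + 3².
  37: 37 − 1² = 36 = 6² ⇒ 37 = 1² + 6².
  109: 109 − 1² = 108, 109 − 2² = 105, 109 − 3² = 100 = 10² ⇒ 109 = 3² + 10².
  Combine using the Brahmagupta–Fibonacci identity (a² + b²)(c² + d²) = (ac − bd)² + (ad + bc)² = (ac + bd)² + (ad − bc)²:
  13 · 37 = 481: from (2² + 3²)(1² + 6²), take (2·1 − 3·6, 2·6 + 3·1) = (2 − 18, 12 + 3) = (-16, 15); dropping signs (only squares matter) gives (16, 15); check 16² + 15² = 256 + 225 = 481 ✓.
  481 · 109 = 52429: from (16² + 15²)(3² + 10²), take (16·3 − 15·10, 16·10 + 15·3) = (48 − 150, 160 + 45) = (-102, 205); dropping signs (only squares matter) gives (102, 205); check 102² + 205² = 10404 + 42025 = 52429 ✓.
Step 4: Order so x ≤ y and verify: 102² + 205² = 10404 + 42025 = 52429 = n. ✓

n = 52429 = 102² + 205² (one valid representation with x ≤ y).


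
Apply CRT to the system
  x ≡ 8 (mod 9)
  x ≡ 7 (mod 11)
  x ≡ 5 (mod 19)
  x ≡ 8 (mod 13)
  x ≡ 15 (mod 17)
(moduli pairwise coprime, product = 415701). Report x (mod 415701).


Product of moduli M = 9 · 11 · 19 · 13 · 17 = 415701.
Merge one congruence at a time:
  Start: x ≡ 8 (mod 9).
  Combine with x ≡ 7 (mod 11); new modulus lcm = 99.
    Write x = 8 + 9·t and substitute into x ≡ 7 (mod 11): 9·t ≡ 7 − 8 = -1 (mod 11).
    Reduce coefficients mod 11: 9·t ≡ 10 (mod 11).
    The inverse of 9 mod 11 is 5 (since 9·5 = 45 = 4·11 + 1), so t ≡ 5·10 = 50 ≡ 6 (mod 11).
    Then x = 8 + 9·6 = 62, valid modulo lcm(9, 11) = 99: x ≡ 62 (mod 99).
  Combine with x ≡ 5 (mod 19); new modulus lcm = 1881.
    Write x = 62 + 99·t and substitute into x ≡ 5 (mod 19): 99·t ≡ 5 − 62 = -57 (mod 19).
    Reduce coefficients mod 19: 4·t ≡ 0 (mod 19).
    The inverse of 4 mod 19 is 5 (since 4·5 = 20 = 1·19 + 1), so t ≡ 5·0 = 0 ≡ 0 (mod 19).
    Then x = 62 + 99·0 = 62, valid modulo lcm(99, 19) = 1881: x ≡ 62 (mod 1881).
  Combine with x ≡ 8 (mod 13); new modulus lcm = 24453.
    Write x = 62 + 1881·t and substitute into x ≡ 8 (mod 13): 1881·t ≡ 8 − 62 = -54 (mod 13).
    Reduce coefficients mod 13: 9·t ≡ 11 (mod 13).
    The inverse of 9 mod 13 is 3 (since 9·3 = 27 = 2·13 + 1), so t ≡ 3·11 = 33 ≡ 7 (mod 13).
    Then x = 62 + 1881·7 = 13229, valid modulo lcm(1881, 13) = 24453: x ≡ 13229 (mod 24453).
  Combine with x ≡ 15 (mod 17); new modulus lcm = 415701.
    Write x = 13229 + 24453·t and substitute into x ≡ 15 (mod 17): 24453·t ≡ 15 − 13229 = -13214 (mod 17).
    Reduce coefficients mod 17: 7·t ≡ 12 (mod 17).
    The inverse of 7 mod 17 is 5 (since 7·5 = 35 = 2·17 + 1), so t ≡ 5·12 = 60 ≡ 9 (mod 17).
    Then x = 13229 + 24453·9 = 233306, valid modulo lcm(24453, 17) = 415701: x ≡ 233306 (mod 415701).
Verify against each original: 233306 mod 9 = 8, 233306 mod 11 = 7, 233306 mod 19 = 5, 233306 mod 13 = 8, 233306 mod 17 = 15.

x ≡ 233306 (mod 415701).


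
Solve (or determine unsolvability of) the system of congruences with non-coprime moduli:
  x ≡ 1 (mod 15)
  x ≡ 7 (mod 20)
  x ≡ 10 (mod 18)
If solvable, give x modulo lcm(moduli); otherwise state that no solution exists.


Moduli 15, 20, 18 are not pairwise coprime, so CRT works modulo lcm(m_i) when all pairwise compatibility conditions hold.
Pairwise compatibility: gcd(m_i, m_j) must divide a_i - a_j for every pair.
Merge one congruence at a time:
  Start: x ≡ 1 (mod 15).
  Combine with x ≡ 7 (mod 20): gcd(15, 20) = 5, and 7 - 1 = 6 is NOT divisible by 5.
    ⇒ system is inconsistent (no integer solution).

No solution (the system is inconsistent).


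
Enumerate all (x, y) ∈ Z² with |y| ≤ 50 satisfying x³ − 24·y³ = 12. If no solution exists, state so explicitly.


The equation is x³ - 24y³ = 12. For fixed y, x³ = 24·y³ + 12, so a solution requires the RHS to be a perfect cube.
Strategy: iterate y from -50 to 50, compute RHS = 24·y³ + 12, and check whether it is a (positive or negative) perfect cube.
Check small values of y:
  y = 0: RHS = 12 is not a perfect cube.
  y = 1: RHS = 36 is not a perfect cube.
  y = -1: RHS = -12 is not a perfect cube.
  y = 2: RHS = 204 is not a perfect cube.
  y = -2: RHS = -180 is not a perfect cube.
  y = 3: RHS = 660 is not a perfect cube.
  y = -3: RHS = -636 is not a perfect cube.
Continuing the search up to |y| = 50 finds no solutions either.
No (x, y) in the scanned range satisfies the equation.

No integer solutions with |y| ≤ 50.


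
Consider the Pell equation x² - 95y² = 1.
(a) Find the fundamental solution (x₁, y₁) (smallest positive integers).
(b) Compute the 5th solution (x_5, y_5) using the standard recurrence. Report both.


Step 1: Find the fundamental solution (x₁, y₁) of x² - 95y² = 1.
  Expand √95 as a continued fraction. a₀ = ⌊√95⌋ = 9; iterate m_{k+1} = d_k·a_k − m_k, d_{k+1} = (95 − m_{k+1}²)/d_k, a_{k+1} = ⌊(a₀ + m_{k+1})/d_{k+1}⌋ (starting m₀ = 0, d₀ = 1), with convergents p_k = a_k·p_{k-1} + p_{k-2}, q_k = a_k·q_{k-1} + q_{k-2} (p₋₁ = 1, q₋₁ = 0):
  k = 0: a₀ = 9; p₀/q₀ = 9/1; p₀² − 95·q₀² = 81 − 95 = -14.
  k = 1: m = 9, d = 14, a = ⌊(9 + 9)/14⌋ = 1; p/q = (1·9 + 1)/(1·1 + 0) = 10/1; p² − 95·q² = 100 − 95 = 5.
  k = 2: m = 5, d = 5, a = ⌊(9 + 5)/5⌋ = 2; p/q = (2·10 + 9)/(2·1 + 1) = 29/3; p² − 95·q² = 841 − 855 = -14.
  k = 3: m = 5, d = 14, a = ⌊(9 + 5)/14⌋ = 1; p/q = (1·29 + 10)/(1·3 + 1) = 39/4; p² − 95·q² = 1521 − 1520 = 1.
  The first convergent with p² − 95·q² = 1 gives the fundamental solution (x₁, y₁) = (39, 4).
Step 2: Apply the recurrence (x_{n+1}, y_{n+1}) = (x₁x_n + 95y₁y_n, x₁y_n + y₁x_n) repeatedly.
  From (x_1, y_1) = (39, 4): x_2 = 39·39 + 95·4·4 = 3041; y_2 = 39·4 + 4·39 = 312.
  From (x_2, y_2) = (3041, 312): x_3 = 39·3041 + 95·4·312 = 237159; y_3 = 39·312 + 4·3041 = 24332.
  From (x_3, y_3) = (237159, 24332): x_4 = 39·237159 + 95·4·24332 = 18495361; y_4 = 39·24332 + 4·237159 = 1897584.
  From (x_4, y_4) = (18495361, 1897584): x_5 = 39·18495361 + 95·4·1897584 = 1442400999; y_5 = 39·1897584 + 4·18495361 = 147987220.
Step 3: Verify x_5² - 95·y_5² = 2080520641916198001 - 2080520641916198000 = 1 (should be 1). ✓

(x_1, y_1) = (39, 4); (x_5, y_5) = (1442400999, 147987220).


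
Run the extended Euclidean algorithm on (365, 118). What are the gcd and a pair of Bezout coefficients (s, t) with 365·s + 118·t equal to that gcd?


Euclidean algorithm on (365, 118) — divide until remainder is 0:
  365 = 3 · 118 + 11
  118 = 10 · 11 + 8
  11 = 1 · 8 + 3
  8 = 2 · 3 + 2
  3 = 1 · 2 + 1
  2 = 2 · 1 + 0
gcd(365, 118) = 1.
Track Bezout coefficients alongside the remainders: start with r₀ = 365 = a·1 + b·0 (s = 1, t = 0) and r₁ = 118 = a·0 + b·1 (s = 0, t = 1); each new remainder r_{k+1} = r_{k-1} − q_k·r_k inherits s_{k+1} = s_{k-1} − q_k·s_k, t_{k+1} = t_{k-1} − q_k·t_k, so r_k = a·s_k + b·t_k at every step:
  q = 3: r = 11, s = 1 − 3·0 = 1, t = 0 − 3·1 = -3  (check: 365·1 + 118·(-3) = 11)
  q = 10: r = 8, s = 0 − 10·1 = -10, t = 1 − 10·(-3) = 31  (check: 365·(-10) + 118·31 = 8)
  q = 1: r = 3, s = 1 − 1·(-10) = 11, t = -3 − 1·31 = -34  (check: 365·11 + 118·(-34) = 3)
  q = 2: r = 2, s = -10 − 2·11 = -32, t = 31 − 2·(-34) = 99  (check: 365·(-32) + 118·99 = 2)
  q = 1: r = 1, s = 11 − 1·(-32) = 43, t = -34 − 1·99 = -133  (check: 365·43 + 118·(-133) = 1)
The row with r = 1 (the gcd) gives the Bezout coefficients s = 43, t = -133.
Result: 365 · (43) + 118 · (-133) = 1.

gcd(365, 118) = 1; s = 43, t = -133 (check: 365·43 + 118·(-133) = 1).


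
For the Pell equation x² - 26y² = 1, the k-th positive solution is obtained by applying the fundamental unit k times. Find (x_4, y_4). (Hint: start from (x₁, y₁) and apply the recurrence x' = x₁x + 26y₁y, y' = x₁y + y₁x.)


Step 1: Find the fundamental solution (x₁, y₁) of x² - 26y² = 1.
  Expand √26 as a continued fraction. a₀ = ⌊√26⌋ = 5; iterate m_{k+1} = d_k·a_k − m_k, d_{k+1} = (26 − m_{k+1}²)/d_k, a_{k+1} = ⌊(a₀ + m_{k+1})/d_{k+1}⌋ (starting m₀ = 0, d₀ = 1), with convergents p_k = a_k·p_{k-1} + p_{k-2}, q_k = a_k·q_{k-1} + q_{k-2} (p₋₁ = 1, q₋₁ = 0):
  k = 0: a₀ = 5; p₀/q₀ = 5/1; p₀² − 26·q₀² = 25 − 26 = -1.
  k = 1: m = 5, d = 1, a = ⌊(5 + 5)/1⌋ = 10; p/q = (10·5 + 1)/(10·1 + 0) = 51/10; p² − 26·q² = 2601 − 2600 = 1.
  The first convergent with p² − 26·q² = 1 gives the fundamental solution (x₁, y₁) = (51, 10).
Step 2: Apply the recurrence (x_{n+1}, y_{n+1}) = (x₁x_n + 26y₁y_n, x₁y_n + y₁x_n) repeatedly.
  From (x_1, y_1) = (51, 10): x_2 = 51·51 + 26·10·10 = 5201; y_2 = 51·10 + 10·51 = 1020.
  From (x_2, y_2) = (5201, 1020): x_3 = 51·5201 + 26·10·1020 = 530451; y_3 = 51·1020 + 10·5201 = 104030.
  From (x_3, y_3) = (530451, 104030): x_4 = 51·530451 + 26·10·104030 = 54100801; y_4 = 51·104030 + 10·530451 = 10610040.
Step 3: Verify x_4² - 26·y_4² = 2926896668841601 - 2926896668841600 = 1 (should be 1). ✓

(x_1, y_1) = (51, 10); (x_4, y_4) = (54100801, 10610040).


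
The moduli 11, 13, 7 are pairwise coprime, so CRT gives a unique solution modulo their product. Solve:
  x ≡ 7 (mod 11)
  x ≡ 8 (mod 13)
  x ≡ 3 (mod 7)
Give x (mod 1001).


Moduli 11, 13, 7 are pairwise coprime; by CRT there is a unique solution modulo M = 11 · 13 · 7 = 1001.
Solve pairwise, accumulating the modulus:
  Start with x ≡ 7 (mod 11).
  Combine with x ≡ 8 (mod 13): since gcd(11, 13) = 1, we get a unique residue mod 143.
    Write x = 7 + 11·t and substitute into x ≡ 8 (mod 13): 11·t ≡ 8 − 7 = 1 (mod 13).
    The inverse of 11 mod 13 is 6 (since 11·6 = 66 = 5·13 + 1), so t ≡ 6·1 = 6 ≡ 6 (mod 13).
    Then x = 7 + 11·6 = 73, valid modulo lcm(11, 13) = 143: x ≡ 73 (mod 143).
  Combine with x ≡ 3 (mod 7): since gcd(143, 7) = 1, we get a unique residue mod 1001.
    Write x = 73 + 143·t and substitute into x ≡ 3 (mod 7): 143·t ≡ 3 − 73 = -70 (mod 7).
    Reduce coefficients mod 7: 3·t ≡ 0 (mod 7).
    The inverse of 3 mod 7 is 5 (since 3·5 = 15 = 2·7 + 1), so t ≡ 5·0 = 0 ≡ 0 (mod 7).
    Then x = 73 + 143·0 = 73, valid modulo lcm(143, 7) = 1001: x ≡ 73 (mod 1001).
Verify: 73 mod 11 = 7 ✓, 73 mod 13 = 8 ✓, 73 mod 7 = 3 ✓.

x ≡ 73 (mod 1001).


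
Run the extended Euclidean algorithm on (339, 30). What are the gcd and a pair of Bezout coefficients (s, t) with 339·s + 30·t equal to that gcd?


Euclidean algorithm on (339, 30) — divide until remainder is 0:
  339 = 11 · 30 + 9
  30 = 3 · 9 + 3
  9 = 3 · 3 + 0
gcd(339, 30) = 3.
Track Bezout coefficients alongside the remainders: start with r₀ = 339 = a·1 + b·0 (s = 1, t = 0) and r₁ = 30 = a·0 + b·1 (s = 0, t = 1); each new remainder r_{k+1} = r_{k-1} − q_k·r_k inherits s_{k+1} = s_{k-1} − q_k·s_k, t_{k+1} = t_{k-1} − q_k·t_k, so r_k = a·s_k + b·t_k at every step:
  q = 11: r = 9, s = 1 − 11·0 = 1, t = 0 − 11·1 = -11  (check: 339·1 + 30·(-11) = 9)
  q = 3: r = 3, s = 0 − 3·1 = -3, t = 1 − 3·(-11) = 34  (check: 339·(-3) + 30·34 = 3)
The row with r = 3 (the gcd) gives the Bezout coefficients s = -3, t = 34.
Result: 339 · (-3) + 30 · (34) = 3.

gcd(339, 30) = 3; s = -3, t = 34 (check: 339·(-3) + 30·34 = 3).


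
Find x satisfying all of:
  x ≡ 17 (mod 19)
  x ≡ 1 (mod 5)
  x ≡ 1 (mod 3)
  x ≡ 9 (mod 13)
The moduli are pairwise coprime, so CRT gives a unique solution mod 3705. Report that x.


Product of moduli M = 19 · 5 · 3 · 13 = 3705.
Merge one congruence at a time:
  Start: x ≡ 17 (mod 19).
  Combine with x ≡ 1 (mod 5); new modulus lcm = 95.
    Write x = 17 + 19·t and substitute into x ≡ 1 (mod 5): 19·t ≡ 1 − 17 = -16 (mod 5).
    Reduce coefficients mod 5: 4·t ≡ 4 (mod 5).
    The inverse of 4 mod 5 is 4 (since 4·4 = 16 = 3·5 + 1), so t ≡ 4·4 = 16 ≡ 1 (mod 5).
    Then x = 17 + 19·1 = 36, valid modulo lcm(19, 5) = 95: x ≡ 36 (mod 95).
  Combine with x ≡ 1 (mod 3); new modulus lcm = 285.
    Write x = 36 + 95·t and substitute into x ≡ 1 (mod 3): 95·t ≡ 1 − 36 = -35 (mod 3).
    Reduce coefficients mod 3: 2·t ≡ 1 (mod 3).
    The inverse of 2 mod 3 is 2 (since 2·2 = 4 = 1·3 + 1), so t ≡ 2·1 = 2 ≡ 2 (mod 3).
    Then x = 36 + 95·2 = 226, valid modulo lcm(95, 3) = 285: x ≡ 226 (mod 285).
  Combine with x ≡ 9 (mod 13); new modulus lcm = 3705.
    Write x = 226 + 285·t and substitute into x ≡ 9 (mod 13): 285·t ≡ 9 − 226 = -217 (mod 13).
    Reduce coefficients mod 13: 12·t ≡ 4 (mod 13).
    The inverse of 12 mod 13 is 12 (since 12·12 = 144 = 11·13 + 1), so t ≡ 12·4 = 48 ≡ 9 (mod 13).
    Then x = 226 + 285·9 = 2791, valid modulo lcm(285, 13) = 3705: x ≡ 2791 (mod 3705).
Verify against each original: 2791 mod 19 = 17, 2791 mod 5 = 1, 2791 mod 3 = 1, 2791 mod 13 = 9.

x ≡ 2791 (mod 3705).


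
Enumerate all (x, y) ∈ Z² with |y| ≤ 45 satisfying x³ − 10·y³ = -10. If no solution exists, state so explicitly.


The equation is x³ - 10y³ = -10. For fixed y, x³ = 10·y³ − 10, so a solution requires the RHS to be a perfect cube.
Strategy: iterate y from -45 to 45, compute RHS = 10·y³ − 10, and check whether it is a (positive or negative) perfect cube.
Check small values of y:
  y = 0: RHS = -10 is not a perfect cube.
  y = 1: RHS = 0 = (0)³ ⇒ x = 0 works.
  y = -1: RHS = -20 is not a perfect cube.
  y = 2: RHS = 70 is not a perfect cube.
  y = -2: RHS = -90 is not a perfect cube.
  y = 3: RHS = 260 is not a perfect cube.
  y = -3: RHS = -280 is not a perfect cube.
Continuing the search up to |y| = 45 finds no further solutions beyond those listed.
Collected solutions: (0, 1).

Solutions (with |y| ≤ 45): (0, 1).


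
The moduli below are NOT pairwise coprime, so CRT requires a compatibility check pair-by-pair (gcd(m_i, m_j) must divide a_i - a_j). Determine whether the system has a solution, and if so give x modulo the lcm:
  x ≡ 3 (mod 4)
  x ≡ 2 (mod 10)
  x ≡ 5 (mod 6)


Moduli 4, 10, 6 are not pairwise coprime, so CRT works modulo lcm(m_i) when all pairwise compatibility conditions hold.
Pairwise compatibility: gcd(m_i, m_j) must divide a_i - a_j for every pair.
Merge one congruence at a time:
  Start: x ≡ 3 (mod 4).
  Combine with x ≡ 2 (mod 10): gcd(4, 10) = 2, and 2 - 3 = -1 is NOT divisible by 2.
    ⇒ system is inconsistent (no integer solution).

No solution (the system is inconsistent).


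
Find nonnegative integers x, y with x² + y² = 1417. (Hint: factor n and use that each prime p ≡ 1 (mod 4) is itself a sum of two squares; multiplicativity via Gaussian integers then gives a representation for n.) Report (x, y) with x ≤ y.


Step 1: Factor n = 1417 = 13 · 109.
Step 2: Check the mod-4 condition on each prime factor: 13 ≡ 1 (mod 4), exponent 1; 109 ≡ 1 (mod 4), exponent 1.
All primes ≡ 3 (mod 4) appear to even exponent (or don't appear), so by the two-squares theorem n IS expressible as a sum of two squares.
Step 3: Build a representation. Here n = 13 · 109 is a product of primes ≡ 1 (mod 4). Each prime p ≡ 1 (mod 4) is itself a sum of two squares; find a² by testing p − a² for a perfect square:
  13: 13 − 1² = 12, 13 − 2² = 9 = 3² ⇒ 13 = 2² + 3².
  109: 109 − 1² = 108, 109 − 2² = 105, 109 − 3² = 100 = 10² ⇒ 109 = 3² + 10².
  Combine using the Brahmagupta–Fibonacci identity (a² + b²)(c² + d²) = (ac − bd)² + (ad + bc)² = (ac + bd)² + (ad − bc)²:
  13 · 109 = 1417: from (2² + 3²)(3² + 10²), take (2·3 − 3·10, 2·10 + 3·3) = (6 − 30, 20 + 9) = (-24, 29); dropping signs (only squares matter) gives (24, 29); check 24² + 29² = 576 + 841 = 1417 ✓.
Step 4: Order so x ≤ y and verify: 24² + 29² = 576 + 841 = 1417 = n. ✓

n = 1417 = 24² + 29² (one valid representation with x ≤ y).


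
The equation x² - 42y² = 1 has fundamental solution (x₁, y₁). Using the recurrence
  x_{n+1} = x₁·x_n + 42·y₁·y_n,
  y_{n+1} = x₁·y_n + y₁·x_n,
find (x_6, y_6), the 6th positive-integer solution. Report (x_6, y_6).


Step 1: Find the fundamental solution (x₁, y₁) of x² - 42y² = 1.
  Expand √42 as a continued fraction. a₀ = ⌊√42⌋ = 6; iterate m_{k+1} = d_k·a_k − m_k, d_{k+1} = (42 − m_{k+1}²)/d_k, a_{k+1} = ⌊(a₀ + m_{k+1})/d_{k+1}⌋ (starting m₀ = 0, d₀ = 1), with convergents p_k = a_k·p_{k-1} + p_{k-2}, q_k = a_k·q_{k-1} + q_{k-2} (p₋₁ = 1, q₋₁ = 0):
  k = 0: a₀ = 6; p₀/q₀ = 6/1; p₀² − 42·q₀² = 36 − 42 = -6.
  k = 1: m = 6, d = 6, a = ⌊(6 + 6)/6⌋ = 2; p/q = (2·6 + 1)/(2·1 + 0) = 13/2; p² − 42·q² = 169 − 168 = 1.
  The first convergent with p² − 42·q² = 1 gives the fundamental solution (x₁, y₁) = (13, 2).
Step 2: Apply the recurrence (x_{n+1}, y_{n+1}) = (x₁x_n + 42y₁y_n, x₁y_n + y₁x_n) repeatedly.
  From (x_1, y_1) = (13, 2): x_2 = 13·13 + 42·2·2 = 337; y_2 = 13·2 + 2·13 = 52.
  From (x_2, y_2) = (337, 52): x_3 = 13·337 + 42·2·52 = 8749; y_3 = 13·52 + 2·337 = 1350.
  From (x_3, y_3) = (8749, 1350): x_4 = 13·8749 + 42·2·1350 = 227137; y_4 = 13·1350 + 2·8749 = 35048.
  From (x_4, y_4) = (227137, 35048): x_5 = 13·227137 + 42·2·35048 = 5896813; y_5 = 13·35048 + 2·227137 = 909898.
  From (x_5, y_5) = (5896813, 909898): x_6 = 13·5896813 + 42·2·909898 = 153090001; y_6 = 13·909898 + 2·5896813 = 23622300.
Step 3: Verify x_6² - 42·y_6² = 23436548406180001 - 23436548406180000 = 1 (should be 1). ✓

(x_1, y_1) = (13, 2); (x_6, y_6) = (153090001, 23622300).


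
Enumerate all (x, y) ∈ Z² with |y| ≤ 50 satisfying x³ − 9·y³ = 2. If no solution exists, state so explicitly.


The equation is x³ - 9y³ = 2. For fixed y, x³ = 9·y³ + 2, so a solution requires the RHS to be a perfect cube.
Strategy: iterate y from -50 to 50, compute RHS = 9·y³ + 2, and check whether it is a (positive or negative) perfect cube.
Check small values of y:
  y = 0: RHS = 2 is not a perfect cube.
  y = 1: RHS = 11 is not a perfect cube.
  y = -1: RHS = -7 is not a perfect cube.
  y = 2: RHS = 74 is not a perfect cube.
  y = -2: RHS = -70 is not a perfect cube.
  y = 3: RHS = 245 is not a perfect cube.
  y = -3: RHS = -241 is not a perfect cube.
Continuing the search up to |y| = 50 finds no solutions either.
No (x, y) in the scanned range satisfies the equation.

No integer solutions with |y| ≤ 50.


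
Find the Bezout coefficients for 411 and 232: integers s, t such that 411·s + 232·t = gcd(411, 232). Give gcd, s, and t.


Euclidean algorithm on (411, 232) — divide until remainder is 0:
  411 = 1 · 232 + 179
  232 = 1 · 179 + 53
  179 = 3 · 53 + 20
  53 = 2 · 20 + 13
  20 = 1 · 13 + 7
  13 = 1 · 7 + 6
  7 = 1 · 6 + 1
  6 = 6 · 1 + 0
gcd(411, 232) = 1.
Track Bezout coefficients alongside the remainders: start with r₀ = 411 = a·1 + b·0 (s = 1, t = 0) and r₁ = 232 = a·0 + b·1 (s = 0, t = 1); each new remainder r_{k+1} = r_{k-1} − q_k·r_k inherits s_{k+1} = s_{k-1} − q_k·s_k, t_{k+1} = t_{k-1} − q_k·t_k, so r_k = a·s_k + b·t_k at every step:
  q = 1: r = 179, s = 1 − 1·0 = 1, t = 0 − 1·1 = -1  (check: 411·1 + 232·(-1) = 179)
  q = 1: r = 53, s = 0 − 1·1 = -1, t = 1 − 1·(-1) = 2  (check: 411·(-1) + 232·2 = 53)
  q = 3: r = 20, s = 1 − 3·(-1) = 4, t = -1 − 3·2 = -7  (check: 411·4 + 232·(-7) = 20)
  q = 2: r = 13, s = -1 − 2·4 = -9, t = 2 − 2·(-7) = 16  (check: 411·(-9) + 232·16 = 13)
  q = 1: r = 7, s = 4 − 1·(-9) = 13, t = -7 − 1·16 = -23  (check: 411·13 + 232·(-23) = 7)
  q = 1: r = 6, s = -9 − 1·13 = -22, t = 16 − 1·(-23) = 39  (check: 411·(-22) + 232·39 = 6)
  q = 1: r = 1, s = 13 − 1·(-22) = 35, t = -23 − 1·39 = -62  (check: 411·35 + 232·(-62) = 1)
The row with r = 1 (the gcd) gives the Bezout coefficients s = 35, t = -62.
Result: 411 · (35) + 232 · (-62) = 1.

gcd(411, 232) = 1; s = 35, t = -62 (check: 411·35 + 232·(-62) = 1).


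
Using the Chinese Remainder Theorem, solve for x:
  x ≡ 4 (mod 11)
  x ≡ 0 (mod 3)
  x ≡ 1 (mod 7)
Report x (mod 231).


Moduli 11, 3, 7 are pairwise coprime; by CRT there is a unique solution modulo M = 11 · 3 · 7 = 231.
Solve pairwise, accumulating the modulus:
  Start with x ≡ 4 (mod 11).
  Combine with x ≡ 0 (mod 3): since gcd(11, 3) = 1, we get a unique residue mod 33.
    Write x = 4 + 11·t and substitute into x ≡ 0 (mod 3): 11·t ≡ 0 − 4 = -4 (mod 3).
    Reduce coefficients mod 3: 2·t ≡ 2 (mod 3).
    The inverse of 2 mod 3 is 2 (since 2·2 = 4 = 1·3 + 1), so t ≡ 2·2 = 4 ≡ 1 (mod 3).
    Then x = 4 + 11·1 = 15, valid modulo lcm(11, 3) = 33: x ≡ 15 (mod 33).
  Combine with x ≡ 1 (mod 7): since gcd(33, 7) = 1, we get a unique residue mod 231.
    Write x = 15 + 33·t and substitute into x ≡ 1 (mod 7): 33·t ≡ 1 − 15 = -14 (mod 7).
    Reduce coefficients mod 7: 5·t ≡ 0 (mod 7).
    The inverse of 5 mod 7 is 3 (since 5·3 = 15 = 2·7 + 1), so t ≡ 3·0 = 0 ≡ 0 (mod 7).
    Then x = 15 + 33·0 = 15, valid modulo lcm(33, 7) = 231: x ≡ 15 (mod 231).
Verify: 15 mod 11 = 4 ✓, 15 mod 3 = 0 ✓, 15 mod 7 = 1 ✓.

x ≡ 15 (mod 231).


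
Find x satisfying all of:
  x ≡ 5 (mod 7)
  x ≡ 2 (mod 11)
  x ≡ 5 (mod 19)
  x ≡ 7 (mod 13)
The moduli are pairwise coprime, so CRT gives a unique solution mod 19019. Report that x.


Product of moduli M = 7 · 11 · 19 · 13 = 19019.
Merge one congruence at a time:
  Start: x ≡ 5 (mod 7).
  Combine with x ≡ 2 (mod 11); new modulus lcm = 77.
    Write x = 5 + 7·t and substitute into x ≡ 2 (mod 11): 7·t ≡ 2 − 5 = -3 (mod 11).
    Reduce coefficients mod 11: 7·t ≡ 8 (mod 11).
    The inverse of 7 mod 11 is 8 (since 7·8 = 56 = 5·11 + 1), so t ≡ 8·8 = 64 ≡ 9 (mod 11).
    Then x = 5 + 7·9 = 68, valid modulo lcm(7, 11) = 77: x ≡ 68 (mod 77).
  Combine with x ≡ 5 (mod 19); new modulus lcm = 1463.
    Write x = 68 + 77·t and substitute into x ≡ 5 (mod 19): 77·t ≡ 5 − 68 = -63 (mod 19).
    Reduce coefficients mod 19: 1·t ≡ 13 (mod 19).
    So t ≡ 13 (mod 19).
    Then x = 68 + 77·13 = 1069, valid modulo lcm(77, 19) = 1463: x ≡ 1069 (mod 1463).
  Combine with x ≡ 7 (mod 13); new modulus lcm = 19019.
    Write x = 1069 + 1463·t and substitute into x ≡ 7 (mod 13): 1463·t ≡ 7 − 1069 = -1062 (mod 13).
    Reduce coefficients mod 13: 7·t ≡ 4 (mod 13).
    The inverse of 7 mod 13 is 2 (since 7·2 = 14 = 1·13 + 1), so t ≡ 2·4 = 8 ≡ 8 (mod 13).
    Then x = 1069 + 1463·8 = 12773, valid modulo lcm(1463, 13) = 19019: x ≡ 12773 (mod 19019).
Verify against each original: 12773 mod 7 = 5, 12773 mod 11 = 2, 12773 mod 19 = 5, 12773 mod 13 = 7.

x ≡ 12773 (mod 19019).


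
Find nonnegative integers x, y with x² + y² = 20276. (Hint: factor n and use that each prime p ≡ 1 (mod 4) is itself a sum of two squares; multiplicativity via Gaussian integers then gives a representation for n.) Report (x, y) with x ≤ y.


Step 1: Factor n = 20276 = 2^2 · 37 · 137.
Step 2: Check the mod-4 condition on each prime factor: 2 = 2 (special); 37 ≡ 1 (mod 4), exponent 1; 137 ≡ 1 (mod 4), exponent 1.
All primes ≡ 3 (mod 4) appear to even exponent (or don't appear), so by the two-squares theorem n IS expressible as a sum of two squares.
Step 3: Build a representation. Group n = k² · m with k = 2 and m = 37 · 137 = 5069 (a product of primes ≡ 1 (mod 4)); a representation of m scales to one of n via (k·x)² + (k·y)² = k²(x² + y²). Each prime p ≡ 1 (mod 4) is itself a sum of two squares; find a² by testing p − a² for a perfect square:
  37: 37 − 1² = 36 = 6² ⇒ 37 = 1² + 6².
  137: 137 − 1² = 136, 137 − 2² = 133, 137 − 3² = 128, 137 − 4² = 121 = 11² ⇒ 137 = 4² + 11².
  Combine using the Brahmagupta–Fibonacci identity (a² + b²)(c² + d²) = (ac − bd)² + (ad + bc)² = (ac + bd)² + (ad − bc)²:
  37 · 137 = 5069: from (1² + 6²)(4² + 11²), take (1·4 − 6·11, 1·11 + 6·4) = (4 − 66, 11 + 24) = (-62, 35); dropping signs (only squares matter) gives (62, 35); check 62² + 35² = 3844 + 1225 = 5069 ✓.
  Scale by k = 2: (2·62, 2·35) = (124, 70).
Step 4: Order so x ≤ y and verify: 70² + 124² = 4900 + 15376 = 20276 = n. ✓

n = 20276 = 70² + 124² (one valid representation with x ≤ y).


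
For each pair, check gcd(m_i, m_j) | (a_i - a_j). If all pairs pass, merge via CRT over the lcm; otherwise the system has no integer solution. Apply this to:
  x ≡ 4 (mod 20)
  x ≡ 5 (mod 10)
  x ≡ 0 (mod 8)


Moduli 20, 10, 8 are not pairwise coprime, so CRT works modulo lcm(m_i) when all pairwise compatibility conditions hold.
Pairwise compatibility: gcd(m_i, m_j) must divide a_i - a_j for every pair.
Merge one congruence at a time:
  Start: x ≡ 4 (mod 20).
  Combine with x ≡ 5 (mod 10): gcd(20, 10) = 10, and 5 - 4 = 1 is NOT divisible by 10.
    ⇒ system is inconsistent (no integer solution).

No solution (the system is inconsistent).


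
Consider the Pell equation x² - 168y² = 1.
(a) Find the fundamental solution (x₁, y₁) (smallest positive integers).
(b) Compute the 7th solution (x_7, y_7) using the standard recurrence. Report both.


Step 1: Find the fundamental solution (x₁, y₁) of x² - 168y² = 1.
  Expand √168 as a continued fraction. a₀ = ⌊√168⌋ = 12; iterate m_{k+1} = d_k·a_k − m_k, d_{k+1} = (168 − m_{k+1}²)/d_k, a_{k+1} = ⌊(a₀ + m_{k+1})/d_{k+1}⌋ (starting m₀ = 0, d₀ = 1), with convergents p_k = a_k·p_{k-1} + p_{k-2}, q_k = a_k·q_{k-1} + q_{k-2} (p₋₁ = 1, q₋₁ = 0):
  k = 0: a₀ = 12; p₀/q₀ = 12/1; p₀² − 168·q₀² = 144 − 168 = -24.
  k = 1: m = 12, d = 24, a = ⌊(12 + 12)/24⌋ = 1; p/q = (1·12 + 1)/(1·1 + 0) = 13/1; p² − 168·q² = 169 − 168 = 1.
  The first convergent with p² − 168·q² = 1 gives the fundamental solution (x₁, y₁) = (13, 1).
Step 2: Apply the recurrence (x_{n+1}, y_{n+1}) = (x₁x_n + 168y₁y_n, x₁y_n + y₁x_n) repeatedly.
  From (x_1, y_1) = (13, 1): x_2 = 13·13 + 168·1·1 = 337; y_2 = 13·1 + 1·13 = 26.
  From (x_2, y_2) = (337, 26): x_3 = 13·337 + 168·1·26 = 8749; y_3 = 13·26 + 1·337 = 675.
  From (x_3, y_3) = (8749, 675): x_4 = 13·8749 + 168·1·675 = 227137; y_4 = 13·675 + 1·8749 = 17524.
  From (x_4, y_4) = (227137, 17524): x_5 = 13·227137 + 168·1·17524 = 5896813; y_5 = 13·17524 + 1·227137 = 454949.
  From (x_5, y_5) = (5896813, 454949): x_6 = 13·5896813 + 168·1·454949 = 153090001; y_6 = 13·454949 + 1·5896813 = 11811150.
  From (x_6, y_6) = (153090001, 11811150): x_7 = 13·153090001 + 168·1·11811150 = 3974443213; y_7 = 13·11811150 + 1·153090001 = 306634951.
Step 3: Verify x_7² - 168·y_7² = 15796198853361763369 - 15796198853361763368 = 1 (should be 1). ✓

(x_1, y_1) = (13, 1); (x_7, y_7) = (3974443213, 306634951).


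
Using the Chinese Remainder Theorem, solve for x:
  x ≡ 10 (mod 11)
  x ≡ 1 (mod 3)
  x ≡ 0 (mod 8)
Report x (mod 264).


Moduli 11, 3, 8 are pairwise coprime; by CRT there is a unique solution modulo M = 11 · 3 · 8 = 264.
Solve pairwise, accumulating the modulus:
  Start with x ≡ 10 (mod 11).
  Combine with x ≡ 1 (mod 3): since gcd(11, 3) = 1, we get a unique residue mod 33.
    Write x = 10 + 11·t and substitute into x ≡ 1 (mod 3): 11·t ≡ 1 − 10 = -9 (mod 3).
    Reduce coefficients mod 3: 2·t ≡ 0 (mod 3).
    The inverse of 2 mod 3 is 2 (since 2·2 = 4 = 1·3 + 1), so t ≡ 2·0 = 0 ≡ 0 (mod 3).
    Then x = 10 + 11·0 = 10, valid modulo lcm(11, 3) = 33: x ≡ 10 (mod 33).
  Combine with x ≡ 0 (mod 8): since gcd(33, 8) = 1, we get a unique residue mod 264.
    Write x = 10 + 33·t and substitute into x ≡ 0 (mod 8): 33·t ≡ 0 − 10 = -10 (mod 8).
    Reduce coefficients mod 8: 1·t ≡ 6 (mod 8).
    So t ≡ 6 (mod 8).
    Then x = 10 + 33·6 = 208, valid modulo lcm(33, 8) = 264: x ≡ 208 (mod 264).
Verify: 208 mod 11 = 10 ✓, 208 mod 3 = 1 ✓, 208 mod 8 = 0 ✓.

x ≡ 208 (mod 264).


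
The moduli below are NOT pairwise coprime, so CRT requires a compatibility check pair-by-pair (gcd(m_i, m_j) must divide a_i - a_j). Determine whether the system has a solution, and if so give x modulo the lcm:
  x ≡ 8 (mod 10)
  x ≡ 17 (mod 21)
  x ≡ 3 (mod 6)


Moduli 10, 21, 6 are not pairwise coprime, so CRT works modulo lcm(m_i) when all pairwise compatibility conditions hold.
Pairwise compatibility: gcd(m_i, m_j) must divide a_i - a_j for every pair.
Merge one congruence at a time:
  Start: x ≡ 8 (mod 10).
  Combine with x ≡ 17 (mod 21): gcd(10, 21) = 1; 17 - 8 = 9, which IS divisible by 1, so compatible.
    Write x = 8 + 10·t and substitute into x ≡ 17 (mod 21): 10·t ≡ 17 − 8 = 9 (mod 21).
    The inverse of 10 mod 21 is 19 (since 10·19 = 190 = 9·21 + 1), so t ≡ 19·9 = 171 ≡ 3 (mod 21).
    Then x = 8 + 10·3 = 38, valid modulo lcm(10, 21) = 210: x ≡ 38 (mod 210).
  Combine with x ≡ 3 (mod 6): gcd(210, 6) = 6, and 3 - 38 = -35 is NOT divisible by 6.
    ⇒ system is inconsistent (no integer solution).

No solution (the system is inconsistent).


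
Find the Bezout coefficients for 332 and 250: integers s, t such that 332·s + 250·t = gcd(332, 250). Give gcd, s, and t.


Euclidean algorithm on (332, 250) — divide until remainder is 0:
  332 = 1 · 250 + 82
  250 = 3 · 82 + 4
  82 = 20 · 4 + 2
  4 = 2 · 2 + 0
gcd(332, 250) = 2.
Track Bezout coefficients alongside the remainders: start with r₀ = 332 = a·1 + b·0 (s = 1, t = 0) and r₁ = 250 = a·0 + b·1 (s = 0, t = 1); each new remainder r_{k+1} = r_{k-1} − q_k·r_k inherits s_{k+1} = s_{k-1} − q_k·s_k, t_{k+1} = t_{k-1} − q_k·t_k, so r_k = a·s_k + b·t_k at every step:
  q = 1: r = 82, s = 1 − 1·0 = 1, t = 0 − 1·1 = -1  (check: 332·1 + 250·(-1) = 82)
  q = 3: r = 4, s = 0 − 3·1 = -3, t = 1 − 3·(-1) = 4  (check: 332·(-3) + 250·4 = 4)
  q = 20: r = 2, s = 1 − 20·(-3) = 61, t = -1 − 20·4 = -81  (check: 332·61 + 250·(-81) = 2)
The row with r = 2 (the gcd) gives the Bezout coefficients s = 61, t = -81.
Result: 332 · (61) + 250 · (-81) = 2.

gcd(332, 250) = 2; s = 61, t = -81 (check: 332·61 + 250·(-81) = 2).
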